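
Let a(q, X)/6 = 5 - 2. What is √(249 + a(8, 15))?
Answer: √267 ≈ 16.340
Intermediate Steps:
a(q, X) = 18 (a(q, X) = 6*(5 - 2) = 6*3 = 18)
√(249 + a(8, 15)) = √(249 + 18) = √267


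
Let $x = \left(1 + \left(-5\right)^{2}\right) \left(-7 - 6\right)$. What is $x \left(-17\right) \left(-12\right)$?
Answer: $-68952$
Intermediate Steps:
$x = -338$ ($x = \left(1 + 25\right) \left(-13\right) = 26 \left(-13\right) = -338$)
$x \left(-17\right) \left(-12\right) = \left(-338\right) \left(-17\right) \left(-12\right) = 5746 \left(-12\right) = -68952$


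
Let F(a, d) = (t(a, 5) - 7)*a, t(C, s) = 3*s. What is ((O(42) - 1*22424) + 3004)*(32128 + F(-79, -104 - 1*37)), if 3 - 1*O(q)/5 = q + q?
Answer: -624408200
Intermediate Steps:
O(q) = 15 - 10*q (O(q) = 15 - 5*(q + q) = 15 - 10*q)
F(a, d) = 8*a (F(a, d) = (3*5 - 7)*a = (15 - 7)*a = 8*a)
((O(42) - 1*22424) + 3004)*(32128 + F(-79, -104 - 1*37)) = (((15 - 10*42) - 1*22424) + 3004)*(32128 + 8*(-79)) = (((15 - 420) - 22424) + 3004)*(32128 - 632) = ((-405 - 22424) + 3004)*31496 = (-22829 + 3004)*31496 = -19825*31496 = -624408200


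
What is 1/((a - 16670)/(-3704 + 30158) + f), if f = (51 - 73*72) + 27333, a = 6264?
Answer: 13227/292681853 ≈ 4.5192e-5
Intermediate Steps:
f = 22128 (f = (51 - 5256) + 27333 = -5205 + 27333 = 22128)
1/((a - 16670)/(-3704 + 30158) + f) = 1/((6264 - 16670)/(-3704 + 30158) + 22128) = 1/(-10406/26454 + 22128) = 1/(-10406*1/26454 + 22128) = 1/(-5203/13227 + 22128) = 1/(292681853/13227) = 13227/292681853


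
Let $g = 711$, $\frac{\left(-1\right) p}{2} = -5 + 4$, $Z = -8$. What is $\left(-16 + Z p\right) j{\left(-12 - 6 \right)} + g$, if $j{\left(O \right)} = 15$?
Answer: $231$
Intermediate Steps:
$p = 2$ ($p = - 2 \left(-5 + 4\right) = \left(-2\right) \left(-1\right) = 2$)
$\left(-16 + Z p\right) j{\left(-12 - 6 \right)} + g = \left(-16 - 16\right) 15 + 711 = \left(-32\right) 15 + 711 = -480 + 711 = 231$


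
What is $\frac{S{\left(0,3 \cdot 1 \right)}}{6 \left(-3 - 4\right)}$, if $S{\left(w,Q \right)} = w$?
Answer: $0$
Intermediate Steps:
$\frac{S{\left(0,3 \cdot 1 \right)}}{6 \left(-3 - 4\right)} = \frac{0}{6 \left(-3 - 4\right)} = \frac{0}{6 \left(-7\right)} = \frac{0}{-42} = 0 \left(- \frac{1}{42}\right) = 0$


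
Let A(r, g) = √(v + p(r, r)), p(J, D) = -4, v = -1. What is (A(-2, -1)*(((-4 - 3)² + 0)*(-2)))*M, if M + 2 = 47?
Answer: -4410*I*√5 ≈ -9861.1*I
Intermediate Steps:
M = 45 (M = -2 + 47 = 45)
A(r, g) = I*√5 (A(r, g) = √(-1 - 4) = √(-5) = I*√5)
(A(-2, -1)*(((-4 - 3)² + 0)*(-2)))*M = ((I*√5)*(((-4 - 3)² + 0)*(-2)))*45 = ((I*√5)*(((-7)² + 0)*(-2)))*45 = ((I*√5)*((49 + 0)*(-2)))*45 = ((I*√5)*(49*(-2)))*45 = ((I*√5)*(-98))*45 = -98*I*√5*45 = -4410*I*√5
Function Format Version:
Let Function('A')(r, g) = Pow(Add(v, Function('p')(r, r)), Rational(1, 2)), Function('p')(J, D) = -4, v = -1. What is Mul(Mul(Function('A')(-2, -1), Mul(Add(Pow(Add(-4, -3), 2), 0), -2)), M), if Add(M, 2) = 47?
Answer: Mul(-4410, I, Pow(5, Rational(1, 2))) ≈ Mul(-9861.1, I)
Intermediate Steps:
M = 45 (M = Add(-2, 47) = 45)
Function('A')(r, g) = Mul(I, Pow(5, Rational(1, 2))) (Function('A')(r, g) = Pow(Add(-1, -4), Rational(1, 2)) = Pow(-5, Rational(1, 2)) = Mul(I, Pow(5, Rational(1, 2))))
Mul(Mul(Function('A')(-2, -1), Mul(Add(Pow(Add(-4, -3), 2), 0), -2)), M) = Mul(Mul(Mul(I, Pow(5, Rational(1, 2))), Mul(Add(Pow(Add(-4, -3), 2), 0), -2)), 45) = Mul(Mul(Mul(I, Pow(5, Rational(1, 2))), Mul(Add(Pow(-7, 2), 0), -2)), 45) = Mul(Mul(Mul(I, Pow(5, Rational(1, 2))), Mul(Add(49, 0), -2)), 45) = Mul(Mul(Mul(I, Pow(5, Rational(1, 2))), Mul(49, -2)), 45) = Mul(Mul(Mul(I, Pow(5, Rational(1, 2))), -98), 45) = Mul(Mul(-98, I, Pow(5, Rational(1, 2))), 45) = Mul(-4410, I, Pow(5, Rational(1, 2)))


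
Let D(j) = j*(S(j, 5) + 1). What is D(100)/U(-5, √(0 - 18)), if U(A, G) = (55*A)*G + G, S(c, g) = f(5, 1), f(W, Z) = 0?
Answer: 25*I*√2/411 ≈ 0.086023*I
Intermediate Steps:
S(c, g) = 0
U(A, G) = G + 55*A*G (U(A, G) = 55*A*G + G = G + 55*A*G)
D(j) = j (D(j) = j*(0 + 1) = j*1 = j)
D(100)/U(-5, √(0 - 18)) = 100/((√(0 - 18)*(1 + 55*(-5)))) = 100/((√(-18)*(1 - 275))) = 100/(((3*I*√2)*(-274))) = 100/((-822*I*√2)) = 100*(I*√2/1644) = 25*I*√2/411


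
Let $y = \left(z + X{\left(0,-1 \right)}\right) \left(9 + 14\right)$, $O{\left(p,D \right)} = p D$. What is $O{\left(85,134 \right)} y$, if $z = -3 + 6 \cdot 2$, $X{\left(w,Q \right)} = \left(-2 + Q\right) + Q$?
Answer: $1309850$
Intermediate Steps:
$X{\left(w,Q \right)} = -2 + 2 Q$
$z = 9$ ($z = -3 + 12 = 9$)
$O{\left(p,D \right)} = D p$
$y = 115$ ($y = \left(9 + \left(-2 + 2 \left(-1\right)\right)\right) \left(9 + 14\right) = \left(9 - 4\right) 23 = 5 \cdot 23 = 115$)
$O{\left(85,134 \right)} y = 134 \cdot 85 \cdot 115 = 11390 \cdot 115 = 1309850$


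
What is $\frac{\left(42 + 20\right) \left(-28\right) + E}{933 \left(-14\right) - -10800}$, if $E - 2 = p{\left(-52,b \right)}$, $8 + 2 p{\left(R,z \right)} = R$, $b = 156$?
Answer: $\frac{294}{377} \approx 0.77984$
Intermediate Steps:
$p{\left(R,z \right)} = -4 + \frac{R}{2}$
$E = -28$ ($E = 2 + \left(-4 + \frac{1}{2} \left(-52\right)\right) = 2 - 30 = -28$)
$\frac{\left(42 + 20\right) \left(-28\right) + E}{933 \left(-14\right) - -10800} = \frac{\left(42 + 20\right) \left(-28\right) - 28}{933 \left(-14\right) - -10800} = \frac{62 \left(-28\right) - 28}{-13062 + 10800} = \frac{-1736 - 28}{-2262} = \left(-1764\right) \left(- \frac{1}{2262}\right) = \frac{294}{377}$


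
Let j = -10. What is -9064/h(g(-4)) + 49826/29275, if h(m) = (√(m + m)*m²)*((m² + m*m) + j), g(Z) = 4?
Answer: 49826/29275 - 103*√2/16 ≈ -7.4020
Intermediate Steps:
h(m) = √2*m^(5/2)*(-10 + 2*m²) (h(m) = (√(m + m)*m²)*((m² + m*m) - 10) = (√(2*m)*m²)*((m² + m²) - 10) = ((√2*√m)*m²)*(2*m² - 10) = (√2*m^(5/2))*(-10 + 2*m²) = √2*m^(5/2)*(-10 + 2*m²))
-9064/h(g(-4)) + 49826/29275 = -9064*√2/(128*(-5 + 4²)) + 49826/29275 = -9064*√2/(128*(-5 + 16)) + 49826*(1/29275) = -9064*√2/1408 + 49826/29275 = -103*√2/16 + 49826/29275 = 49826/29275 - 103*√2/16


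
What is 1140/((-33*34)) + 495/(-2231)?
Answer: -516455/417197 ≈ -1.2379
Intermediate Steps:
1140/((-33*34)) + 495/(-2231) = 1140/(-1122) + 495*(-1/2231) = 1140*(-1/1122) - 495/2231 = -190/187 - 495/2231 = -516455/417197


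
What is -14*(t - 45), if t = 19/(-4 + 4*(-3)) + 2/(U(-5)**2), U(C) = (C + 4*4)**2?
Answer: 75737669/117128 ≈ 646.62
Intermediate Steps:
U(C) = (16 + C)**2 (U(C) = (C + 16)**2 = (16 + C)**2)
t = -278147/234256 (t = 19/(-4 + 4*(-3)) + 2/(((16 - 5)**2)**2) = 19/(-4 - 12) + 2/((11**2)**2) = 19/(-16) + 2/(121**2) = 19*(-1/16) + 2/14641 = -19/16 + 2*(1/14641) = -19/16 + 2/14641 = -278147/234256 ≈ -1.1874)
-14*(t - 45) = -14*(-278147/234256 - 45) = -14*(-10819667/234256) = 75737669/117128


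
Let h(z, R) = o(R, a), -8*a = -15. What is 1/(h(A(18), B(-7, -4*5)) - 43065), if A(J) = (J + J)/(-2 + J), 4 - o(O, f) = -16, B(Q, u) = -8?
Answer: -1/43045 ≈ -2.3231e-5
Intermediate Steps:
a = 15/8 (a = -1/8*(-15) = 15/8 ≈ 1.8750)
o(O, f) = 20 (o(O, f) = 4 - 1*(-16) = 4 + 16 = 20)
A(J) = 2*J/(-2 + J) (A(J) = (2*J)/(-2 + J) = 2*J/(-2 + J))
h(z, R) = 20
1/(h(A(18), B(-7, -4*5)) - 43065) = 1/(20 - 43065) = 1/(-43045) = -1/43045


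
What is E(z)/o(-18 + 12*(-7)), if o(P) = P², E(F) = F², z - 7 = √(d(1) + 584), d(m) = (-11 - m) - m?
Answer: (7 + √571)²/10404 ≈ 0.091747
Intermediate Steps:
d(m) = -11 - 2*m
z = 7 + √571 (z = 7 + √((-11 - 2*1) + 584) = 7 + √((-11 - 2) + 584) = 7 + √(-13 + 584) = 7 + √571 ≈ 30.896)
E(z)/o(-18 + 12*(-7)) = (7 + √571)²/((-18 + 12*(-7))²) = (7 + √571)²/((-18 - 84)²) = (7 + √571)²/((-102)²) = (7 + √571)²/10404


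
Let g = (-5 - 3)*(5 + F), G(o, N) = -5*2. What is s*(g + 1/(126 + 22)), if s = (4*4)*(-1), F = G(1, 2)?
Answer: -23684/37 ≈ -640.11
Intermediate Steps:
G(o, N) = -10
F = -10
s = -16 (s = 16*(-1) = -16)
g = 40 (g = (-5 - 3)*(5 - 10) = -8*(-5) = 40)
s*(g + 1/(126 + 22)) = -16*(40 + 1/(126 + 22)) = -16*(40 + 1/148) = -16*5921/148 = -23684/37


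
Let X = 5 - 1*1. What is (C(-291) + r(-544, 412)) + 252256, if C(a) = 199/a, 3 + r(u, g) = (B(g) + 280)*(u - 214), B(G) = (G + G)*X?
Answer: -715381504/291 ≈ -2.4584e+6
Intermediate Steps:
X = 4 (X = 5 - 1 = 4)
B(G) = 8*G (B(G) = (G + G)*4 = (2*G)*4 = 8*G)
r(u, g) = -3 + (-214 + u)*(280 + 8*g) (r(u, g) = -3 + (8*g + 280)*(u - 214) = -3 + (280 + 8*g)*(-214 + u) = -3 + (-214 + u)*(280 + 8*g))
(C(-291) + r(-544, 412)) + 252256 = (199/(-291) + (-59923 - 1712*412 + 280*(-544) + 8*412*(-544))) + 252256 = (199*(-1/291) + (-59923 - 705344 - 152320 - 1793024)) + 252256 = (-199/291 - 2710611) + 252256 = -788788000/291 + 252256 = -715381504/291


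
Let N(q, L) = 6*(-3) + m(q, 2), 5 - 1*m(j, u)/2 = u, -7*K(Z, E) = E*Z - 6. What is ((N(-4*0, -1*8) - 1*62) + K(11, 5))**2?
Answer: 6561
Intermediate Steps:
K(Z, E) = 6/7 - E*Z/7 (K(Z, E) = -(E*Z - 6)/7 = -(-6 + E*Z)/7 = 6/7 - E*Z/7)
m(j, u) = 10 - 2*u
N(q, L) = -12 (N(q, L) = 6*(-3) + (10 - 2*2) = -18 + (10 - 4) = -18 + 6 = -12)
((N(-4*0, -1*8) - 1*62) + K(11, 5))**2 = ((-12 - 1*62) + (6/7 - 1/7*5*11))**2 = ((-12 - 62) + (6/7 - 55/7))**2 = (-74 - 7)**2 = (-81)**2 = 6561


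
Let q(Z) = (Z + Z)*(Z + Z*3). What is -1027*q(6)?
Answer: -295776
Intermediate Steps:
q(Z) = 8*Z² (q(Z) = (2*Z)*(Z + 3*Z) = (2*Z)*(4*Z) = 8*Z²)
-1027*q(6) = -8216*6² = -8216*36 = -1027*288 = -295776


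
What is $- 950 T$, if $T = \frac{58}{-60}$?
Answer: $\frac{2755}{3} \approx 918.33$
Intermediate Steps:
$T = - \frac{29}{30}$ ($T = 58 \left(- \frac{1}{60}\right) = - \frac{29}{30} \approx -0.96667$)
$- 950 T = \left(-950\right) \left(- \frac{29}{30}\right) = \frac{2755}{3}$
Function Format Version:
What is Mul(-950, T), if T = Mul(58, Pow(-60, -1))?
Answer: Rational(2755, 3) ≈ 918.33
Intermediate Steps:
T = Rational(-29, 30) (T = Mul(58, Rational(-1, 60)) = Rational(-29, 30) ≈ -0.96667)
Mul(-950, T) = Mul(-950, Rational(-29, 30)) = Rational(2755, 3)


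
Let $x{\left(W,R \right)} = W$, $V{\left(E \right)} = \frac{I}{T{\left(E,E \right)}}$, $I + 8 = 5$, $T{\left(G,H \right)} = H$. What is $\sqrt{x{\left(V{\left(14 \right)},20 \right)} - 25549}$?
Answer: $\frac{i \sqrt{5007646}}{14} \approx 159.84 i$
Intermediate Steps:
$I = -3$ ($I = -8 + 5 = -3$)
$V{\left(E \right)} = - \frac{3}{E}$
$\sqrt{x{\left(V{\left(14 \right)},20 \right)} - 25549} = \sqrt{- \frac{3}{14} - 25549} = \sqrt{- \frac{357689}{14}} = \frac{i \sqrt{5007646}}{14}$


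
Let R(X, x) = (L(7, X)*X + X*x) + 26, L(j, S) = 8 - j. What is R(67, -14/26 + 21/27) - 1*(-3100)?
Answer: 375457/117 ≈ 3209.0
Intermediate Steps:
R(X, x) = 26 + X + X*x (R(X, x) = ((8 - 1*7)*X + X*x) + 26 = ((8 - 7)*X + X*x) + 26 = (1*X + X*x) + 26 = (X + X*x) + 26 = 26 + X + X*x)
R(67, -14/26 + 21/27) - 1*(-3100) = (26 + 67 + 67*(-14/26 + 21/27)) - 1*(-3100) = (26 + 67 + 67*(-14*1/26 + 21*(1/27))) + 3100 = (26 + 67 + 67*(-7/13 + 7/9)) + 3100 = (26 + 67 + 67*(28/117)) + 3100 = (26 + 67 + 1876/117) + 3100 = 12757/117 + 3100 = 375457/117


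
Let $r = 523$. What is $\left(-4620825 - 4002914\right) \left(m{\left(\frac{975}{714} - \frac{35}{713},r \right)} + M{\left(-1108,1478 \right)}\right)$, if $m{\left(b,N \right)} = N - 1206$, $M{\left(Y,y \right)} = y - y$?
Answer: $5890013737$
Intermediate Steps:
$M{\left(Y,y \right)} = 0$
$m{\left(b,N \right)} = -1206 + N$
$\left(-4620825 - 4002914\right) \left(m{\left(\frac{975}{714} - \frac{35}{713},r \right)} + M{\left(-1108,1478 \right)}\right) = \left(-4620825 - 4002914\right) \left(\left(-1206 + 523\right) + 0\right) = - 8623739 \left(-683 + 0\right) = \left(-8623739\right) \left(-683\right) = 5890013737$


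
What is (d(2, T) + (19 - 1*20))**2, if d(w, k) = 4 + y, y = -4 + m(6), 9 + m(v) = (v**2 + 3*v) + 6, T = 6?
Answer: 2500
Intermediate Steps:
m(v) = -3 + v**2 + 3*v (m(v) = -9 + ((v**2 + 3*v) + 6) = -9 + (6 + v**2 + 3*v) = -3 + v**2 + 3*v)
y = 47 (y = -4 + (-3 + 6**2 + 3*6) = -4 + (-3 + 36 + 18) = -4 + 51 = 47)
d(w, k) = 51 (d(w, k) = 4 + 47 = 51)
(d(2, T) + (19 - 1*20))**2 = (51 + (19 - 1*20))**2 = (51 + (19 - 20))**2 = (51 - 1)**2 = 50**2 = 2500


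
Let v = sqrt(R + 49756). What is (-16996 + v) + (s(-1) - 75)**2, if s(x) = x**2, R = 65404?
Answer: -11520 + 2*sqrt(28790) ≈ -11181.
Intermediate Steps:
v = 2*sqrt(28790) (v = sqrt(65404 + 49756) = sqrt(115160) = 2*sqrt(28790) ≈ 339.35)
(-16996 + v) + (s(-1) - 75)**2 = (-16996 + 2*sqrt(28790)) + ((-1)**2 - 75)**2 = (-16996 + 2*sqrt(28790)) + (1 - 75)**2 = (-16996 + 2*sqrt(28790)) + (-74)**2 = (-16996 + 2*sqrt(28790)) + 5476 = -11520 + 2*sqrt(28790)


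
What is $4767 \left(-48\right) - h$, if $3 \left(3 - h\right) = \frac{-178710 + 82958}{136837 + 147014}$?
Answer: $- \frac{194851601659}{851553} \approx -2.2882 \cdot 10^{5}$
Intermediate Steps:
$h = \frac{2650411}{851553}$ ($h = 3 - \frac{\left(-178710 + 82958\right) \frac{1}{136837 + 147014}}{3} = 3 - \frac{\left(-95752\right) \frac{1}{283851}}{3} = 3 - - \frac{95752}{851553} = 3 + \frac{95752}{851553} = \frac{2650411}{851553} \approx 3.1124$)
$4767 \left(-48\right) - h = 4767 \left(-48\right) - \frac{2650411}{851553} = -228816 - \frac{2650411}{851553} = - \frac{194851601659}{851553}$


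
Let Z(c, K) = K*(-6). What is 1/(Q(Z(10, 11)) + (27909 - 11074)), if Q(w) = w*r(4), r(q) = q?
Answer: 1/16571 ≈ 6.0346e-5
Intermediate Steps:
Z(c, K) = -6*K
Q(w) = 4*w (Q(w) = w*4 = 4*w)
1/(Q(Z(10, 11)) + (27909 - 11074)) = 1/(4*(-6*11) + (27909 - 11074)) = 1/(4*(-66) + 16835) = 1/(-264 + 16835) = 1/16571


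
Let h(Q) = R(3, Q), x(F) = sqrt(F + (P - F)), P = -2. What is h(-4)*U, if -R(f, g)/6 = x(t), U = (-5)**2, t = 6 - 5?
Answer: -150*I*sqrt(2) ≈ -212.13*I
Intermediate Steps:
t = 1
U = 25
x(F) = I*sqrt(2) (x(F) = sqrt(F + (-2 - F)) = sqrt(-2) = I*sqrt(2))
R(f, g) = -6*I*sqrt(2)
h(Q) = -6*I*sqrt(2)
h(-4)*U = -6*I*sqrt(2)*25 = -150*I*sqrt(2)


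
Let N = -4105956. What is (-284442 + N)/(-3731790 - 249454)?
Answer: 2195199/1990622 ≈ 1.1028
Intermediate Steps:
(-284442 + N)/(-3731790 - 249454) = (-284442 - 4105956)/(-3731790 - 249454) = -4390398/(-3981244) = -4390398*(-1/3981244) = 2195199/1990622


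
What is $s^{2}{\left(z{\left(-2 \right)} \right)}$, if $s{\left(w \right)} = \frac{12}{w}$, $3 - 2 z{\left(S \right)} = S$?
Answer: $\frac{576}{25} \approx 23.04$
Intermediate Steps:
$z{\left(S \right)} = \frac{3}{2} - \frac{S}{2}$
$s^{2}{\left(z{\left(-2 \right)} \right)} = \left(\frac{12}{\frac{3}{2} - -1}\right)^{2} = \left(\frac{12}{\frac{3}{2} + 1}\right)^{2} = \left(\frac{12}{\frac{5}{2}}\right)^{2} = \left(12 \cdot \frac{2}{5}\right)^{2} = \left(\frac{24}{5}\right)^{2} = \frac{576}{25}$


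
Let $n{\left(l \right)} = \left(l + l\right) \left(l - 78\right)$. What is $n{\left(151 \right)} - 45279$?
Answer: $-23233$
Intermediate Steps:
$n{\left(l \right)} = 2 l \left(-78 + l\right)$
$n{\left(151 \right)} - 45279 = 2 \cdot 151 \left(-78 + 151\right) - 45279 = 2 \cdot 151 \cdot 73 - 45279 = 22046 - 45279 = -23233$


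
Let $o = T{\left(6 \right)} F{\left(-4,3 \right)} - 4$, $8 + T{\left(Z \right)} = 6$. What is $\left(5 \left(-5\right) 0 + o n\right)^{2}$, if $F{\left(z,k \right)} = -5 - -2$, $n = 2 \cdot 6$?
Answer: $576$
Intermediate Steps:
$n = 12$
$T{\left(Z \right)} = -2$ ($T{\left(Z \right)} = -8 + 6 = -2$)
$F{\left(z,k \right)} = -3$ ($F{\left(z,k \right)} = -5 + 2 = -3$)
$o = 2$ ($o = \left(-2\right) \left(-3\right) - 4 = 6 - 4 = 2$)
$\left(5 \left(-5\right) 0 + o n\right)^{2} = \left(5 \left(-5\right) 0 + 2 \cdot 12\right)^{2} = \left(\left(-25\right) 0 + 24\right)^{2} = \left(0 + 24\right)^{2} = 24^{2} = 576$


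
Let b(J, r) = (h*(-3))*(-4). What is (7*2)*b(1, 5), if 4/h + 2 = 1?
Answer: -672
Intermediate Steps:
h = -4 (h = 4/(-2 + 1) = 4/(-1) = 4*(-1) = -4)
b(J, r) = -48 (b(J, r) = -4*(-3)*(-4) = 12*(-4) = -48)
(7*2)*b(1, 5) = (7*2)*(-48) = 14*(-48) = -672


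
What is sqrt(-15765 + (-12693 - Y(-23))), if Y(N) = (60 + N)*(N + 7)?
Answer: I*sqrt(27866) ≈ 166.93*I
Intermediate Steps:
Y(N) = (7 + N)*(60 + N) (Y(N) = (60 + N)*(7 + N) = (7 + N)*(60 + N))
sqrt(-15765 + (-12693 - Y(-23))) = sqrt(-15765 + (-12693 - (420 + (-23)**2 + 67*(-23)))) = sqrt(-15765 + (-12693 - (420 + 529 - 1541))) = sqrt(-15765 + (-12693 - 1*(-592))) = sqrt(-15765 + (-12693 + 592)) = sqrt(-15765 - 12101) = sqrt(-27866) = I*sqrt(27866)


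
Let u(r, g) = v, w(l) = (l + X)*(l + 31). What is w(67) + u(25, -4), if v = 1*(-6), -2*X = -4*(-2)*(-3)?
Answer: 7736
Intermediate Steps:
X = 12 (X = -(-4*(-2))*(-3)/2 = -4*(-3) = -½*(-24) = 12)
w(l) = (12 + l)*(31 + l) (w(l) = (l + 12)*(l + 31) = (12 + l)*(31 + l))
v = -6
u(r, g) = -6
w(67) + u(25, -4) = (372 + 67² + 43*67) - 6 = (372 + 4489 + 2881) - 6 = 7742 - 6 = 7736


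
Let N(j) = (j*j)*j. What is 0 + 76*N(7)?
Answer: 26068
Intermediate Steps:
N(j) = j³ (N(j) = j²*j = j³)
0 + 76*N(7) = 0 + 76*7³ = 0 + 76*343 = 0 + 26068 = 26068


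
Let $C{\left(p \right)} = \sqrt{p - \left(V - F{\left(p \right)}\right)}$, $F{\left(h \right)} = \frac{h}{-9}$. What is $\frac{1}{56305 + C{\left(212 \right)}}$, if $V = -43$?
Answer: $\frac{506745}{28532275142} - \frac{3 \sqrt{2083}}{28532275142} \approx 1.7756 \cdot 10^{-5}$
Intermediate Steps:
$F{\left(h \right)} = - \frac{h}{9}$ ($F{\left(h \right)} = h \left(- \frac{1}{9}\right) = - \frac{h}{9}$)
$C{\left(p \right)} = \sqrt{43 + \frac{8 p}{9}}$ ($C{\left(p \right)} = \sqrt{p - \left(-43 + \frac{p}{9}\right)} = \sqrt{43 + \frac{8 p}{9}}$)
$\frac{1}{56305 + C{\left(212 \right)}} = \frac{1}{56305 + \frac{\sqrt{387 + 8 \cdot 212}}{3}} = \frac{1}{56305 + \frac{\sqrt{387 + 1696}}{3}} = \frac{1}{56305 + \frac{\sqrt{2083}}{3}}$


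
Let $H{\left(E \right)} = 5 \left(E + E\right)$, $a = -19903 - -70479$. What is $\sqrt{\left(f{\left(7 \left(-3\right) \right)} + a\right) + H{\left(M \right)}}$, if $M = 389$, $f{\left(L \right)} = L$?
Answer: $\sqrt{54445} \approx 233.33$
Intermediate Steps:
$a = 50576$ ($a = -19903 + 70479 = 50576$)
$H{\left(E \right)} = 10 E$ ($H{\left(E \right)} = 5 \cdot 2 E = 10 E$)
$\sqrt{\left(f{\left(7 \left(-3\right) \right)} + a\right) + H{\left(M \right)}} = \sqrt{\left(7 \left(-3\right) + 50576\right) + 10 \cdot 389} = \sqrt{\left(-21 + 50576\right) + 3890} = \sqrt{50555 + 3890} = \sqrt{54445}$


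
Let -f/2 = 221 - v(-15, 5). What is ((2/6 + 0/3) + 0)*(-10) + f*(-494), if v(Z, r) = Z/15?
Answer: 657998/3 ≈ 2.1933e+5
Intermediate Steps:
v(Z, r) = Z/15 (v(Z, r) = Z*(1/15) = Z/15)
f = -444 (f = -2*(221 - (-15)/15) = -2*(221 - 1*(-1)) = -2*(221 + 1) = -2*222 = -444)
((2/6 + 0/3) + 0)*(-10) + f*(-494) = ((2/6 + 0/3) + 0)*(-10) - 444*(-494) = ((2*(⅙) + 0*(⅓)) + 0)*(-10) + 219336 = ((⅓ + 0) + 0)*(-10) + 219336 = (⅓ + 0)*(-10) + 219336 = (⅓)*(-10) + 219336 = -10/3 + 219336 = 657998/3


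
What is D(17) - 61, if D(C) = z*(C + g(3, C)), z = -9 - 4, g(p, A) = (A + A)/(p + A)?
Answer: -3041/10 ≈ -304.10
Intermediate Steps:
g(p, A) = 2*A/(A + p) (g(p, A) = (2*A)/(A + p) = 2*A/(A + p))
z = -13
D(C) = -13*C - 26*C/(3 + C) (D(C) = -13*(C + 2*C/(C + 3)) = -13*(C + 2*C/(3 + C)) = -13*C - 26*C/(3 + C))
D(17) - 61 = 13*17*(-5 - 1*17)/(3 + 17) - 61 = 13*17*(-5 - 17)/20 - 61 = 13*17*(1/20)*(-22) - 61 = -2431/10 - 61 = -3041/10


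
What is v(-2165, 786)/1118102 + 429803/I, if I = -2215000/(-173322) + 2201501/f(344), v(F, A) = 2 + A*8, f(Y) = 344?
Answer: 7163734131912829297/106871128740165211 ≈ 67.031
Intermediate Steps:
v(F, A) = 2 + 8*A
I = 191165258161/29811384 (I = -2215000/(-173322) + 2201501/344 = -2215000*(-1/173322) + 2201501*(1/344) = 1107500/86661 + 2201501/344 = 191165258161/29811384 ≈ 6412.5)
v(-2165, 786)/1118102 + 429803/I = (2 + 8*786)/1118102 + 429803/(191165258161/29811384) = (2 + 6288)*(1/1118102) + 429803*(29811384/191165258161) = 6290*(1/1118102) + 12813022277352/191165258161 = 3145/559051 + 12813022277352/191165258161 = 7163734131912829297/106871128740165211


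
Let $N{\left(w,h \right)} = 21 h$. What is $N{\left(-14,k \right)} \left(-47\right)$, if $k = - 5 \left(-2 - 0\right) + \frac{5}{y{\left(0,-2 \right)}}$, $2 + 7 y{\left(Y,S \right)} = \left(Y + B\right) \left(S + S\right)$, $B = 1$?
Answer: $- \frac{8225}{2} \approx -4112.5$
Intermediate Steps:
$y{\left(Y,S \right)} = - \frac{2}{7} + \frac{2 S \left(1 + Y\right)}{7}$ ($y{\left(Y,S \right)} = - \frac{2}{7} + \frac{\left(Y + 1\right) \left(S + S\right)}{7} = - \frac{2}{7} + \frac{\left(1 + Y\right) 2 S}{7} = - \frac{2}{7} + \frac{2 S \left(1 + Y\right)}{7}$)
$k = \frac{25}{6}$ ($k = - 5 \left(-2 - 0\right) + \frac{5}{- \frac{2}{7} + \frac{2}{7} \left(-2\right) + \frac{2}{7} \left(-2\right) 0} = - 5 \left(-2 + 0\right) + \frac{5}{- \frac{2}{7} - \frac{4}{7} + 0} = \left(-5\right) \left(-2\right) + \frac{5}{- \frac{6}{7}} = 10 + 5 \left(- \frac{7}{6}\right) = 10 - \frac{35}{6} = \frac{25}{6} \approx 4.1667$)
$N{\left(-14,k \right)} \left(-47\right) = 21 \cdot \frac{25}{6} \left(-47\right) = \frac{175}{2} \left(-47\right) = - \frac{8225}{2}$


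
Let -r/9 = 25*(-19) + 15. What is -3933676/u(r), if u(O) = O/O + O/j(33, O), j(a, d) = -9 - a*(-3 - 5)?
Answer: -66872492/293 ≈ -2.2823e+5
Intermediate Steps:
j(a, d) = -9 + 8*a (j(a, d) = -9 - a*(-8) = -9 - (-8)*a = -9 + 8*a)
r = 4140 (r = -9*(25*(-19) + 15) = -9*(-475 + 15) = -9*(-460) = 4140)
u(O) = 1 + O/255 (u(O) = O/O + O/(-9 + 8*33) = 1 + O/(-9 + 264) = 1 + O/255)
-3933676/u(r) = -3933676/(1 + (1/255)*4140) = -3933676/(1 + 276/17) = -3933676/293/17 = -3933676*17/293 = -66872492/293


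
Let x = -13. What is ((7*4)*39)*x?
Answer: -14196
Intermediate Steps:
((7*4)*39)*x = ((7*4)*39)*(-13) = (28*39)*(-13) = 1092*(-13) = -14196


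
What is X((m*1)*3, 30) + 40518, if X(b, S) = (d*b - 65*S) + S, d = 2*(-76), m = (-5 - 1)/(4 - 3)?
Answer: 41334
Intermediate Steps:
m = -6 (m = -6/1 = -6*1 = -6)
d = -152
X(b, S) = -152*b - 64*S (X(b, S) = (-152*b - 65*S) + S = -152*b - 64*S)
X((m*1)*3, 30) + 40518 = (-152*(-6*1)*3 - 64*30) + 40518 = (-(-912)*3 - 1920) + 40518 = (-152*(-18) - 1920) + 40518 = (2736 - 1920) + 40518 = 816 + 40518 = 41334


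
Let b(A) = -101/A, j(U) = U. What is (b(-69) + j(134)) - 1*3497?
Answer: -231946/69 ≈ -3361.5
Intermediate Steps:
(b(-69) + j(134)) - 1*3497 = (-101/(-69) + 134) - 1*3497 = (-101*(-1/69) + 134) - 3497 = (101/69 + 134) - 3497 = 9347/69 - 3497 = -231946/69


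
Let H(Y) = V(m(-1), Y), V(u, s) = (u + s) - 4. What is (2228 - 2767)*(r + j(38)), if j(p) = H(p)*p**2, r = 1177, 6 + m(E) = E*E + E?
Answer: -22427251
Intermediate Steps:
m(E) = -6 + E + E**2 (m(E) = -6 + (E*E + E) = -6 + (E**2 + E) = -6 + (E + E**2) = -6 + E + E**2)
V(u, s) = -4 + s + u (V(u, s) = (s + u) - 4 = -4 + s + u)
H(Y) = -10 + Y (H(Y) = -4 + Y + (-6 - 1 + (-1)**2) = -4 + Y + (-6 - 1 + 1) = -4 + Y - 6 = -10 + Y)
j(p) = p**2*(-10 + p) (j(p) = (-10 + p)*p**2 = p**2*(-10 + p))
(2228 - 2767)*(r + j(38)) = (2228 - 2767)*(1177 + 38**2*(-10 + 38)) = -539*(1177 + 1444*28) = -539*(1177 + 40432) = -539*41609 = -22427251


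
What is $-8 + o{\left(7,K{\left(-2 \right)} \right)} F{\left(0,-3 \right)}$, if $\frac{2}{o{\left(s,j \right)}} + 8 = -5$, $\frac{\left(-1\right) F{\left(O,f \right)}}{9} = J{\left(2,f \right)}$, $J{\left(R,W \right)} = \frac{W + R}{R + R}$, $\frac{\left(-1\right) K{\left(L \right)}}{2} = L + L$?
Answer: $- \frac{217}{26} \approx -8.3462$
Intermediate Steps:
$K{\left(L \right)} = - 4 L$ ($K{\left(L \right)} = - 2 \left(L + L\right) = - 2 \cdot 2 L = - 4 L$)
$J{\left(R,W \right)} = \frac{R + W}{2 R}$
$F{\left(O,f \right)} = - \frac{9}{2} - \frac{9 f}{4}$ ($F{\left(O,f \right)} = - 9 \frac{2 + f}{2 \cdot 2} = - 9 \cdot \frac{1}{2} \cdot \frac{1}{2} \left(2 + f\right) = - 9 \left(\frac{1}{2} + \frac{f}{4}\right) = - \frac{9}{2} - \frac{9 f}{4}$)
$o{\left(s,j \right)} = - \frac{2}{13}$ ($o{\left(s,j \right)} = \frac{2}{-8 - 5} = \frac{2}{-13} = 2 \left(- \frac{1}{13}\right) = - \frac{2}{13}$)
$-8 + o{\left(7,K{\left(-2 \right)} \right)} F{\left(0,-3 \right)} = -8 - \frac{2 \left(- \frac{9}{2} - - \frac{27}{4}\right)}{13} = -8 - \frac{2 \left(- \frac{9}{2} + \frac{27}{4}\right)}{13} = -8 - \frac{9}{26} = - \frac{217}{26}$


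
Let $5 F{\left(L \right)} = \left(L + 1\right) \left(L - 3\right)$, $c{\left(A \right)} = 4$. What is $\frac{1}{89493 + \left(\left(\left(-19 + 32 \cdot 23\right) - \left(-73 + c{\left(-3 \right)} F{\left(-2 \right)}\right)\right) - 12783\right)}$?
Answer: $\frac{1}{77496} \approx 1.2904 \cdot 10^{-5}$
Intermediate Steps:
$F{\left(L \right)} = \frac{\left(1 + L\right) \left(-3 + L\right)}{5}$ ($F{\left(L \right)} = \frac{\left(L + 1\right) \left(L - 3\right)}{5} = \frac{\left(1 + L\right) \left(-3 + L\right)}{5}$)
$\frac{1}{89493 + \left(\left(\left(-19 + 32 \cdot 23\right) - \left(-73 + c{\left(-3 \right)} F{\left(-2 \right)}\right)\right) - 12783\right)} = \frac{1}{89493 - \left(11993 + 4 \left(- \frac{3}{5} - - \frac{4}{5} + \frac{\left(-2\right)^{2}}{5}\right)\right)} = \frac{1}{89493 - \left(11993 + 4 \left(- \frac{3}{5} + \frac{4}{5} + \frac{1}{5} \cdot 4\right)\right)} = \frac{1}{89493 - \left(11993 + 4 \left(- \frac{3}{5} + \frac{4}{5} + \frac{4}{5}\right)\right)} = \frac{1}{89493 + \left(\left(717 - \left(-73 + 4 \cdot 1\right)\right) - 12783\right)} = \frac{1}{89493 + \left(\left(717 - \left(-73 + 4\right)\right) - 12783\right)} = \frac{1}{89493 + \left(\left(717 - -69\right) - 12783\right)} = \frac{1}{89493 + \left(\left(717 + 69\right) - 12783\right)} = \frac{1}{89493 + \left(786 - 12783\right)} = \frac{1}{89493 - 11997} = \frac{1}{77496}$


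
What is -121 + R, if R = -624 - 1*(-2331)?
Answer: 1586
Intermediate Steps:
R = 1707 (R = -624 + 2331 = 1707)
-121 + R = -121 + 1707 = 1586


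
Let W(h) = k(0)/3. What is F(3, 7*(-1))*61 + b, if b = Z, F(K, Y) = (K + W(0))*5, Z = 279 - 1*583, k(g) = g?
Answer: 611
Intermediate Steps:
W(h) = 0 (W(h) = 0/3 = 0*(⅓) = 0)
Z = -304 (Z = 279 - 583 = -304)
F(K, Y) = 5*K (F(K, Y) = (K + 0)*5 = K*5 = 5*K)
b = -304
F(3, 7*(-1))*61 + b = (5*3)*61 - 304 = 15*61 - 304 = 915 - 304 = 611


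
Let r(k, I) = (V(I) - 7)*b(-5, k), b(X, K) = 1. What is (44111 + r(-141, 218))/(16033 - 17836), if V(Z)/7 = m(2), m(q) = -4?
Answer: -14692/601 ≈ -24.446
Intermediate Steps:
V(Z) = -28 (V(Z) = 7*(-4) = -28)
r(k, I) = -35 (r(k, I) = (-28 - 7)*1 = -35*1 = -35)
(44111 + r(-141, 218))/(16033 - 17836) = (44111 - 35)/(16033 - 17836) = 44076/(-1803) = 44076*(-1/1803) = -14692/601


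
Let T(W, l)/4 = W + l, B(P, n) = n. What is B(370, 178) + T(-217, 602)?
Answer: 1718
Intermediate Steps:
T(W, l) = 4*W + 4*l (T(W, l) = 4*(W + l) = 4*W + 4*l)
B(370, 178) + T(-217, 602) = 178 + (4*(-217) + 4*602) = 178 + (-868 + 2408) = 178 + 1540 = 1718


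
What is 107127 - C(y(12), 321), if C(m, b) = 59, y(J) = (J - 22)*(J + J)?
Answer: 107068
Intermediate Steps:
y(J) = 2*J*(-22 + J) (y(J) = (-22 + J)*(2*J) = 2*J*(-22 + J))
107127 - C(y(12), 321) = 107127 - 1*59 = 107127 - 59 = 107068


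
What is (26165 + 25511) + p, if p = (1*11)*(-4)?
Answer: 51632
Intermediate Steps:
p = -44 (p = 11*(-4) = -44)
(26165 + 25511) + p = (26165 + 25511) - 44 = 51676 - 44 = 51632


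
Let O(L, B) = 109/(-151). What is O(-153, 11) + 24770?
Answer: 3740161/151 ≈ 24769.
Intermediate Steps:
O(L, B) = -109/151 (O(L, B) = 109*(-1/151) = -109/151)
O(-153, 11) + 24770 = -109/151 + 24770 = 3740161/151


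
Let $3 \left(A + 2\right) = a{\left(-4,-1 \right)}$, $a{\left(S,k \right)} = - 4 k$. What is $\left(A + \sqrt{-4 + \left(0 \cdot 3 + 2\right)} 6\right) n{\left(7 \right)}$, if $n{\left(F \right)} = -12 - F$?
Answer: $\frac{38}{3} - 114 i \sqrt{2} \approx 12.667 - 161.22 i$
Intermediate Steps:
$A = - \frac{2}{3}$ ($A = -2 + \frac{\left(-4\right) \left(-1\right)}{3} = -2 + \frac{1}{3} \cdot 4 = -2 + \frac{4}{3} = - \frac{2}{3} \approx -0.66667$)
$\left(A + \sqrt{-4 + \left(0 \cdot 3 + 2\right)} 6\right) n{\left(7 \right)} = \left(- \frac{2}{3} + \sqrt{-4 + \left(0 \cdot 3 + 2\right)} 6\right) \left(-12 - 7\right) = \left(- \frac{2}{3} + \sqrt{-4 + \left(0 + 2\right)} 6\right) \left(-12 - 7\right) = \left(- \frac{2}{3} + \sqrt{-4 + 2} \cdot 6\right) \left(-19\right) = \left(- \frac{2}{3} + \sqrt{-2} \cdot 6\right) \left(-19\right) = \left(- \frac{2}{3} + i \sqrt{2} \cdot 6\right) \left(-19\right) = \left(- \frac{2}{3} + 6 i \sqrt{2}\right) \left(-19\right) = \frac{38}{3} - 114 i \sqrt{2}$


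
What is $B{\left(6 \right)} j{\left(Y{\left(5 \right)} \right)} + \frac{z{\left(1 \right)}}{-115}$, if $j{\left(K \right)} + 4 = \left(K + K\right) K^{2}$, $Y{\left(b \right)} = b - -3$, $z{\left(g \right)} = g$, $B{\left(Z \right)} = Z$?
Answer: $\frac{703799}{115} \approx 6120.0$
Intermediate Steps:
$Y{\left(b \right)} = 3 + b$ ($Y{\left(b \right)} = b + 3 = 3 + b$)
$j{\left(K \right)} = -4 + 2 K^{3}$ ($j{\left(K \right)} = -4 + \left(K + K\right) K^{2} = -4 + 2 K K^{2} = -4 + 2 K^{3}$)
$B{\left(6 \right)} j{\left(Y{\left(5 \right)} \right)} + \frac{z{\left(1 \right)}}{-115} = 6 \left(-4 + 2 \left(3 + 5\right)^{3}\right) + 1 \frac{1}{-115} = 6 \left(-4 + 2 \cdot 8^{3}\right) + 1 \left(- \frac{1}{115}\right) = 6 \left(-4 + 2 \cdot 512\right) - \frac{1}{115} = 6 \left(-4 + 1024\right) - \frac{1}{115} = 6 \cdot 1020 - \frac{1}{115} = 6120 - \frac{1}{115} = \frac{703799}{115}$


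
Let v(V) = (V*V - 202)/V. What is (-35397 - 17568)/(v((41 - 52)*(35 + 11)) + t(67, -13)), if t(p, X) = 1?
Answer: 13400145/127664 ≈ 104.96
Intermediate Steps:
v(V) = (-202 + V²)/V (v(V) = (V² - 202)/V = (-202 + V²)/V)
(-35397 - 17568)/(v((41 - 52)*(35 + 11)) + t(67, -13)) = (-35397 - 17568)/(((41 - 52)*(35 + 11) - 202*1/((35 + 11)*(41 - 52))) + 1) = -52965/((-11*46 - 202/((-11*46))) + 1) = -52965/((-506 - 202/(-506)) + 1) = -52965/((-506 - 202*(-1/506)) + 1) = -52965/((-506 + 101/253) + 1) = -52965/(-127917/253 + 1) = -52965/(-127664/253) = -52965*(-253/127664) = 13400145/127664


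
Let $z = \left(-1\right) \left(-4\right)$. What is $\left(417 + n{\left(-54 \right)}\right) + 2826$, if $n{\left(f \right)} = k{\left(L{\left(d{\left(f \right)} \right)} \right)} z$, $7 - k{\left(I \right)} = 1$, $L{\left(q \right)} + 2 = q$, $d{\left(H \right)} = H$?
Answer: $3267$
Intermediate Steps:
$z = 4$
$L{\left(q \right)} = -2 + q$
$k{\left(I \right)} = 6$ ($k{\left(I \right)} = 7 - 1 = 6$)
$n{\left(f \right)} = 24$ ($n{\left(f \right)} = 6 \cdot 4 = 24$)
$\left(417 + n{\left(-54 \right)}\right) + 2826 = \left(417 + 24\right) + 2826 = 441 + 2826 = 3267$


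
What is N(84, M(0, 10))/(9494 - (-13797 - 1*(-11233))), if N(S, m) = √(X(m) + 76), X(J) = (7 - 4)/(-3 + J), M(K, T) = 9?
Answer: 3*√34/24116 ≈ 0.00072536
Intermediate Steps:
X(J) = 3/(-3 + J)
N(S, m) = √(76 + 3/(-3 + m)) (N(S, m) = √(3/(-3 + m) + 76) = √(76 + 3/(-3 + m)))
N(84, M(0, 10))/(9494 - (-13797 - 1*(-11233))) = √((-225 + 76*9)/(-3 + 9))/(9494 - (-13797 - 1*(-11233))) = √((-225 + 684)/6)/(9494 - (-13797 + 11233)) = √((⅙)*459)/(9494 - 1*(-2564)) = √(153/2)/(9494 + 2564) = (3*√34/2)/12058 = (3*√34/2)*(1/12058) = 3*√34/24116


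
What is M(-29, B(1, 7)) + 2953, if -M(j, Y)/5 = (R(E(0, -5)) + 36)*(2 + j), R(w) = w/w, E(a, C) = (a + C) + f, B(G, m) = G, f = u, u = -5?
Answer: 7948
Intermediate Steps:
f = -5
E(a, C) = -5 + C + a (E(a, C) = (a + C) - 5 = (C + a) - 5 = -5 + C + a)
R(w) = 1
M(j, Y) = -370 - 185*j (M(j, Y) = -5*(1 + 36)*(2 + j) = -185*(2 + j) = -5*(74 + 37*j) = -370 - 185*j)
M(-29, B(1, 7)) + 2953 = (-370 - 185*(-29)) + 2953 = (-370 + 5365) + 2953 = 4995 + 2953 = 7948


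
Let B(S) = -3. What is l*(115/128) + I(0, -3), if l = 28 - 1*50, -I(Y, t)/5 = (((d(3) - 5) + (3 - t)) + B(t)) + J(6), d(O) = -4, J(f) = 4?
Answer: -625/64 ≈ -9.7656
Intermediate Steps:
I(Y, t) = 25 + 5*t (I(Y, t) = -5*((((-4 - 5) + (3 - t)) - 3) + 4) = -5*(((-9 + (3 - t)) - 3) + 4) = -5*(((-6 - t) - 3) + 4) = -5*((-9 - t) + 4) = -5*(-5 - t) = 25 + 5*t)
l = -22 (l = 28 - 50 = -22)
l*(115/128) + I(0, -3) = -2530/128 + (25 + 5*(-3)) = -2530/128 + (25 - 15) = -22*115/128 + 10 = -1265/64 + 10 = -625/64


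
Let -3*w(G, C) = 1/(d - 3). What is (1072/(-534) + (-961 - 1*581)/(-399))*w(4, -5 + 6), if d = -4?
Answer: 65950/745731 ≈ 0.088437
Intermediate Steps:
w(G, C) = 1/21 (w(G, C) = -1/(3*(-4 - 3)) = -⅓/(-7) = -⅓*(-⅐) = 1/21)
(1072/(-534) + (-961 - 1*581)/(-399))*w(4, -5 + 6) = (1072/(-534) + (-961 - 1*581)/(-399))*(1/21) = (1072*(-1/534) + (-961 - 581)*(-1/399))*(1/21) = (-536/267 - 1542*(-1/399))*(1/21) = (-536/267 + 514/133)*(1/21) = (65950/35511)*(1/21) = 65950/745731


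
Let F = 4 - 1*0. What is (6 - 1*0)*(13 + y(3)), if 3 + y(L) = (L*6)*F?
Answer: 492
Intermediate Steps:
F = 4 (F = 4 + 0 = 4)
y(L) = -3 + 24*L (y(L) = -3 + (L*6)*4 = -3 + (6*L)*4 = -3 + 24*L)
(6 - 1*0)*(13 + y(3)) = (6 - 1*0)*(13 + (-3 + 24*3)) = (6 + 0)*(13 + (-3 + 72)) = 6*(13 + 69) = 6*82 = 492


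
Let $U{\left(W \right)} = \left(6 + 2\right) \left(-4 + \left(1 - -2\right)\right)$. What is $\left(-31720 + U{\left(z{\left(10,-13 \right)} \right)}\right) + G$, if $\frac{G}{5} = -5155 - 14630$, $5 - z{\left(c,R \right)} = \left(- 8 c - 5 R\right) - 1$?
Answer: $-130653$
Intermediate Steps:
$z{\left(c,R \right)} = 6 + 5 R + 8 c$ ($z{\left(c,R \right)} = 5 - \left(\left(- 8 c - 5 R\right) - 1\right) = 5 - \left(-1 - 8 c - 5 R\right) = 5 + \left(1 + 5 R + 8 c\right) = 6 + 5 R + 8 c$)
$G = -98925$ ($G = 5 \left(-5155 - 14630\right) = 5 \left(-19785\right) = -98925$)
$U{\left(W \right)} = -8$ ($U{\left(W \right)} = 8 \left(-4 + \left(1 + 2\right)\right) = 8 \left(-4 + 3\right) = 8 \left(-1\right) = -8$)
$\left(-31720 + U{\left(z{\left(10,-13 \right)} \right)}\right) + G = \left(-31720 - 8\right) - 98925 = -31728 - 98925 = -130653$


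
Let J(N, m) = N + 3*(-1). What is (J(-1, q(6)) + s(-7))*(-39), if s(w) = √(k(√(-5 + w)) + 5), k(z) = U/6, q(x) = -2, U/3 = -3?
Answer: 156 - 39*√14/2 ≈ 83.038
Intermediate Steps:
U = -9 (U = 3*(-3) = -9)
k(z) = -3/2 (k(z) = -9/6 = -9*⅙ = -3/2)
J(N, m) = -3 + N (J(N, m) = N - 3 = -3 + N)
s(w) = √14/2 (s(w) = √(-3/2 + 5) = √(7/2) = √14/2)
(J(-1, q(6)) + s(-7))*(-39) = ((-3 - 1) + √14/2)*(-39) = (-4 + √14/2)*(-39) = 156 - 39*√14/2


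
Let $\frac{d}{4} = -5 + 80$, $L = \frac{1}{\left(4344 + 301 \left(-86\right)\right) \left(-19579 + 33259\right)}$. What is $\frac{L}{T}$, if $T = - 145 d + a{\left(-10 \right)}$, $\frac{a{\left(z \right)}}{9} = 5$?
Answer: $\frac{1}{12805952104800} \approx 7.8089 \cdot 10^{-14}$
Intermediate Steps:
$a{\left(z \right)} = 45$ ($a{\left(z \right)} = 9 \cdot 5 = 45$)
$L = - \frac{1}{294694560}$ ($L = \frac{1}{\left(4344 - 25886\right) 13680} = \frac{1}{\left(-21542\right) 13680} = \frac{1}{-294694560} = - \frac{1}{294694560} \approx -3.3933 \cdot 10^{-9}$)
$d = 300$ ($d = 4 \left(-5 + 80\right) = 4 \cdot 75 = 300$)
$T = -43455$ ($T = \left(-145\right) 300 + 45 = -43500 + 45 = -43455$)
$\frac{L}{T} = - \frac{1}{294694560 \left(-43455\right)} = \left(- \frac{1}{294694560}\right) \left(- \frac{1}{43455}\right) = \frac{1}{12805952104800}$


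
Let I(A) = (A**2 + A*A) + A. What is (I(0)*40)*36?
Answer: 0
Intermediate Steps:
I(A) = A + 2*A**2 (I(A) = (A**2 + A**2) + A = 2*A**2 + A = A + 2*A**2)
(I(0)*40)*36 = ((0*(1 + 2*0))*40)*36 = ((0*(1 + 0))*40)*36 = ((0*1)*40)*36 = (0*40)*36 = 0*36 = 0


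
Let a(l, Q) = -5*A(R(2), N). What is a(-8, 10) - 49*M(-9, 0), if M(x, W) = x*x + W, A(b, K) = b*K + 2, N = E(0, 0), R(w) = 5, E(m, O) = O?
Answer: -3979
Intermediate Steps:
N = 0
A(b, K) = 2 + K*b (A(b, K) = K*b + 2 = 2 + K*b)
a(l, Q) = -10 (a(l, Q) = -5*(2 + 0*5) = -5*(2 + 0) = -5*2 = -10)
M(x, W) = W + x**2 (M(x, W) = x**2 + W = W + x**2)
a(-8, 10) - 49*M(-9, 0) = -10 - 49*(0 + (-9)**2) = -10 - 49*(0 + 81) = -10 - 49*81 = -10 - 3969 = -3979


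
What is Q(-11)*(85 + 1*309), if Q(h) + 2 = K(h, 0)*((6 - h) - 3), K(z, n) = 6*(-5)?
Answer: -166268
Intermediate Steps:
K(z, n) = -30
Q(h) = -92 + 30*h (Q(h) = -2 - 30*((6 - h) - 3) = -2 - 30*(3 - h) = -2 + (-90 + 30*h) = -92 + 30*h)
Q(-11)*(85 + 1*309) = (-92 + 30*(-11))*(85 + 1*309) = (-92 - 330)*(85 + 309) = -422*394 = -166268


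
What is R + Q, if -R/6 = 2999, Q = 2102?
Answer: -15892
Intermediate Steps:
R = -17994 (R = -6*2999 = -17994)
R + Q = -17994 + 2102 = -15892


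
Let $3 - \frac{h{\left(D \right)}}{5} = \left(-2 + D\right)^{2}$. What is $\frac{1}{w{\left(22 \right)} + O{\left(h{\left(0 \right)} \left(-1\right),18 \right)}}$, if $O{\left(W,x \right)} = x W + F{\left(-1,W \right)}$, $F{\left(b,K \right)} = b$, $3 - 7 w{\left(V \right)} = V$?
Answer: $\frac{7}{604} \approx 0.011589$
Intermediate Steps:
$h{\left(D \right)} = 15 - 5 \left(-2 + D\right)^{2}$
$w{\left(V \right)} = \frac{3}{7} - \frac{V}{7}$
$O{\left(W,x \right)} = -1 + W x$ ($O{\left(W,x \right)} = x W - 1 = W x - 1 = -1 + W x$)
$\frac{1}{w{\left(22 \right)} + O{\left(h{\left(0 \right)} \left(-1\right),18 \right)}} = \frac{1}{\left(\frac{3}{7} - \frac{22}{7}\right) - \left(1 - \left(15 - 5 \left(-2 + 0\right)^{2}\right) \left(-1\right) 18\right)} = \frac{1}{\left(\frac{3}{7} - \frac{22}{7}\right) - \left(1 - \left(15 - 5 \left(-2\right)^{2}\right) \left(-1\right) 18\right)} = \frac{1}{- \frac{19}{7} - \left(1 - \left(15 - 20\right) \left(-1\right) 18\right)} = \frac{1}{- \frac{19}{7} - \left(1 - \left(-5\right) \left(-1\right) 18\right)} = \frac{1}{- \frac{19}{7} + \left(-1 + 5 \cdot 18\right)} = \frac{1}{- \frac{19}{7} + \left(-1 + 90\right)} = \frac{1}{- \frac{19}{7} + 89} = \frac{1}{\frac{604}{7}} = \frac{7}{604}$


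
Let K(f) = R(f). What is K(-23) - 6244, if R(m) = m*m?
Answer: -5715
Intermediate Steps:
R(m) = m²
K(f) = f²
K(-23) - 6244 = (-23)² - 6244 = 529 - 6244 = -5715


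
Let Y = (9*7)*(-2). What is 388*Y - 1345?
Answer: -50233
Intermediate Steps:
Y = -126 (Y = 63*(-2) = -126)
388*Y - 1345 = 388*(-126) - 1345 = -48888 - 1345 = -50233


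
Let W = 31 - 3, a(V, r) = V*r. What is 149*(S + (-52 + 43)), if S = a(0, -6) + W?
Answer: 2831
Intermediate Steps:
W = 28
S = 28 (S = 0*(-6) + 28 = 0 + 28 = 28)
149*(S + (-52 + 43)) = 149*(28 + (-52 + 43)) = 149*(28 - 9) = 149*19 = 2831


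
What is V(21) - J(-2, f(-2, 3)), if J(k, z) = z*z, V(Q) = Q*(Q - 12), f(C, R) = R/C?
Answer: 747/4 ≈ 186.75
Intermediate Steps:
V(Q) = Q*(-12 + Q)
J(k, z) = z²
V(21) - J(-2, f(-2, 3)) = 21*(-12 + 21) - (3/(-2))² = 21*9 - (3*(-½))² = 189 - (-3/2)² = 189 - 1*9/4 = 189 - 9/4 = 747/4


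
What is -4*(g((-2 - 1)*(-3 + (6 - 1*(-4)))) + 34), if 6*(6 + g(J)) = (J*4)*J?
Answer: -1288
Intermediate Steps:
g(J) = -6 + 2*J²/3 (g(J) = -6 + ((J*4)*J)/6 = -6 + ((4*J)*J)/6 = -6 + (4*J²)/6 = -6 + 2*J²/3)
-4*(g((-2 - 1)*(-3 + (6 - 1*(-4)))) + 34) = -4*((-6 + 2*((-2 - 1)*(-3 + (6 - 1*(-4))))²/3) + 34) = -4*((-6 + 2*(-3*(-3 + (6 + 4)))²/3) + 34) = -4*((-6 + 2*(-3*(-3 + 10))²/3) + 34) = -4*((-6 + 2*(-3*7)²/3) + 34) = -4*((-6 + (⅔)*(-21)²) + 34) = -4*((-6 + (⅔)*441) + 34) = -4*((-6 + 294) + 34) = -4*(288 + 34) = -4*322 = -1288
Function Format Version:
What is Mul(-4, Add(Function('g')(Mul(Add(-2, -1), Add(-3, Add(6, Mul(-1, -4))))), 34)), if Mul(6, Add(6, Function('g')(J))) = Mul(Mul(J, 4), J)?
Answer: -1288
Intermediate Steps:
Function('g')(J) = Add(-6, Mul(Rational(2, 3), Pow(J, 2))) (Function('g')(J) = Add(-6, Mul(Rational(1, 6), Mul(Mul(J, 4), J))) = Add(-6, Mul(Rational(1, 6), Mul(Mul(4, J), J))) = Add(-6, Mul(Rational(1, 6), Mul(4, Pow(J, 2)))) = Add(-6, Mul(Rational(2, 3), Pow(J, 2))))
Mul(-4, Add(Function('g')(Mul(Add(-2, -1), Add(-3, Add(6, Mul(-1, -4))))), 34)) = Mul(-4, Add(Add(-6, Mul(Rational(2, 3), Pow(Mul(Add(-2, -1), Add(-3, Add(6, Mul(-1, -4)))), 2))), 34)) = Mul(-4, Add(Add(-6, Mul(Rational(2, 3), Pow(Mul(-3, Add(-3, Add(6, 4))), 2))), 34)) = Mul(-4, Add(Add(-6, Mul(Rational(2, 3), Pow(Mul(-3, Add(-3, 10)), 2))), 34)) = Mul(-4, Add(Add(-6, Mul(Rational(2, 3), Pow(Mul(-3, 7), 2))), 34)) = Mul(-4, Add(Add(-6, Mul(Rational(2, 3), Pow(-21, 2))), 34)) = Mul(-4, Add(Add(-6, Mul(Rational(2, 3), 441)), 34)) = Mul(-4, Add(Add(-6, 294), 34)) = Mul(-4, Add(288, 34)) = Mul(-4, 322) = -1288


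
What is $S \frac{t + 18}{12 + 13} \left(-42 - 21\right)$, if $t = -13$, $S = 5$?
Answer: $-63$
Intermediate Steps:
$S \frac{t + 18}{12 + 13} \left(-42 - 21\right) = 5 \frac{-13 + 18}{12 + 13} \left(-42 - 21\right) = 5 \cdot \frac{5}{25} \left(-42 - 21\right) = 5 \cdot 5 \cdot \frac{1}{25} \left(-63\right) = 5 \cdot \frac{1}{5} \left(-63\right) = 1 \left(-63\right) = -63$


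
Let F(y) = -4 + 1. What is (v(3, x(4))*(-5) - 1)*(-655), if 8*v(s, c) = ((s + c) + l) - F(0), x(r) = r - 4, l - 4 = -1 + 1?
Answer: 18995/4 ≈ 4748.8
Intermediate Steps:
l = 4 (l = 4 + (-1 + 1) = 4 + 0 = 4)
x(r) = -4 + r
F(y) = -3
v(s, c) = 7/8 + c/8 + s/8 (v(s, c) = (((s + c) + 4) - 1*(-3))/8 = (((c + s) + 4) + 3)/8 = ((4 + c + s) + 3)/8 = (7 + c + s)/8 = 7/8 + c/8 + s/8)
(v(3, x(4))*(-5) - 1)*(-655) = ((7/8 + (-4 + 4)/8 + (⅛)*3)*(-5) - 1)*(-655) = ((7/8 + (⅛)*0 + 3/8)*(-5) - 1)*(-655) = ((7/8 + 0 + 3/8)*(-5) - 1)*(-655) = ((5/4)*(-5) - 1)*(-655) = (-25/4 - 1)*(-655) = -29/4*(-655) = 18995/4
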